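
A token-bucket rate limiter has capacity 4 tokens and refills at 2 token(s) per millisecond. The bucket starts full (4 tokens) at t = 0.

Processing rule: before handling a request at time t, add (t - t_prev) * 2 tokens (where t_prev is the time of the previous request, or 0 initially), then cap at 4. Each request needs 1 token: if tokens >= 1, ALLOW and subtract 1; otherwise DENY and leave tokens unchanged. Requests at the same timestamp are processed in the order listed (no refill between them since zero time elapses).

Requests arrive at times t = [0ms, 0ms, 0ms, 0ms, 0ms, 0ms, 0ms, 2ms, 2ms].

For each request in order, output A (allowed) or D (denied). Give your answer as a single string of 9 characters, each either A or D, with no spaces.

Answer: AAAADDDAA

Derivation:
Simulating step by step:
  req#1 t=0ms: ALLOW
  req#2 t=0ms: ALLOW
  req#3 t=0ms: ALLOW
  req#4 t=0ms: ALLOW
  req#5 t=0ms: DENY
  req#6 t=0ms: DENY
  req#7 t=0ms: DENY
  req#8 t=2ms: ALLOW
  req#9 t=2ms: ALLOW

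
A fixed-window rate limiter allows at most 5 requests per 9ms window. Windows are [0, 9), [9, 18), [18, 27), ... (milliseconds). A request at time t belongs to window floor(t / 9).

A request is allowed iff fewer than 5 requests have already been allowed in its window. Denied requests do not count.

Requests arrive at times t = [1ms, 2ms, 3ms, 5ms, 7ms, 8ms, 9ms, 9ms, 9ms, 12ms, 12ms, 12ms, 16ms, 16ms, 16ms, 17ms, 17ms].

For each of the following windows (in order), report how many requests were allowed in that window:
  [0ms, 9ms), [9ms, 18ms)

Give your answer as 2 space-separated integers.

Answer: 5 5

Derivation:
Processing requests:
  req#1 t=1ms (window 0): ALLOW
  req#2 t=2ms (window 0): ALLOW
  req#3 t=3ms (window 0): ALLOW
  req#4 t=5ms (window 0): ALLOW
  req#5 t=7ms (window 0): ALLOW
  req#6 t=8ms (window 0): DENY
  req#7 t=9ms (window 1): ALLOW
  req#8 t=9ms (window 1): ALLOW
  req#9 t=9ms (window 1): ALLOW
  req#10 t=12ms (window 1): ALLOW
  req#11 t=12ms (window 1): ALLOW
  req#12 t=12ms (window 1): DENY
  req#13 t=16ms (window 1): DENY
  req#14 t=16ms (window 1): DENY
  req#15 t=16ms (window 1): DENY
  req#16 t=17ms (window 1): DENY
  req#17 t=17ms (window 1): DENY

Allowed counts by window: 5 5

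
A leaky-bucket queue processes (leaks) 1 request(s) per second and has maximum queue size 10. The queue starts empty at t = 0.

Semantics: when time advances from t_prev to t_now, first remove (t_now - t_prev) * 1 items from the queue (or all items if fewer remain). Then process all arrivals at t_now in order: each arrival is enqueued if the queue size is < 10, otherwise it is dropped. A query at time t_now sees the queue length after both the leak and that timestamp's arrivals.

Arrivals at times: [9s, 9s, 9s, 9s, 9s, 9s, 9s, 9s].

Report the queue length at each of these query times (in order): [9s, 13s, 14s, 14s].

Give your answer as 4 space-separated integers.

Queue lengths at query times:
  query t=9s: backlog = 8
  query t=13s: backlog = 4
  query t=14s: backlog = 3
  query t=14s: backlog = 3

Answer: 8 4 3 3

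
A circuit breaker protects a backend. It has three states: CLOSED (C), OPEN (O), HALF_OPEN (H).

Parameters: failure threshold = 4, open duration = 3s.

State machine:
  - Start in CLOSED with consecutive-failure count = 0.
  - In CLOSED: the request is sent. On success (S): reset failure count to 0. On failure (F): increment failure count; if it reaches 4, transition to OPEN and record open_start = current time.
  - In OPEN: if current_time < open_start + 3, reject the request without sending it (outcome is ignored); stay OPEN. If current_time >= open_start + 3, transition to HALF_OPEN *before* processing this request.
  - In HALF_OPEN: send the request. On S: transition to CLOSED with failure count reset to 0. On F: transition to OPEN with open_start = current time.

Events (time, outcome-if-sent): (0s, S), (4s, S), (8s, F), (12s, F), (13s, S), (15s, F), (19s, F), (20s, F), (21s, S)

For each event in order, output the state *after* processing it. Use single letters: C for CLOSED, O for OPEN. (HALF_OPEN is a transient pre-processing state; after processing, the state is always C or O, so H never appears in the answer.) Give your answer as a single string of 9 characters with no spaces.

State after each event:
  event#1 t=0s outcome=S: state=CLOSED
  event#2 t=4s outcome=S: state=CLOSED
  event#3 t=8s outcome=F: state=CLOSED
  event#4 t=12s outcome=F: state=CLOSED
  event#5 t=13s outcome=S: state=CLOSED
  event#6 t=15s outcome=F: state=CLOSED
  event#7 t=19s outcome=F: state=CLOSED
  event#8 t=20s outcome=F: state=CLOSED
  event#9 t=21s outcome=S: state=CLOSED

Answer: CCCCCCCCC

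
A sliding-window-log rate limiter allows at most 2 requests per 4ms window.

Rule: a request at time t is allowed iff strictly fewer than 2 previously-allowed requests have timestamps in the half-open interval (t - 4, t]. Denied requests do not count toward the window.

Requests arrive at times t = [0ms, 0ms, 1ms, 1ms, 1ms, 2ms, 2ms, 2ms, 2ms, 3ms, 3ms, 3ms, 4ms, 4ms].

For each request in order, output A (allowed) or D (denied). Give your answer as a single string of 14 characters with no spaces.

Tracking allowed requests in the window:
  req#1 t=0ms: ALLOW
  req#2 t=0ms: ALLOW
  req#3 t=1ms: DENY
  req#4 t=1ms: DENY
  req#5 t=1ms: DENY
  req#6 t=2ms: DENY
  req#7 t=2ms: DENY
  req#8 t=2ms: DENY
  req#9 t=2ms: DENY
  req#10 t=3ms: DENY
  req#11 t=3ms: DENY
  req#12 t=3ms: DENY
  req#13 t=4ms: ALLOW
  req#14 t=4ms: ALLOW

Answer: AADDDDDDDDDDAA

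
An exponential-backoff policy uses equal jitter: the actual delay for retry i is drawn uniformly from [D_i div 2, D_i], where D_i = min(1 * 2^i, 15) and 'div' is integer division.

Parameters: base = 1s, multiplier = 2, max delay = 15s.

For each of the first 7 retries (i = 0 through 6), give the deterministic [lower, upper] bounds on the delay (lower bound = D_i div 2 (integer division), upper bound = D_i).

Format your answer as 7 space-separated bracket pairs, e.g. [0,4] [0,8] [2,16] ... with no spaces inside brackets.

Answer: [0,1] [1,2] [2,4] [4,8] [7,15] [7,15] [7,15]

Derivation:
Computing bounds per retry:
  i=0: D_i=min(1*2^0,15)=1, bounds=[0,1]
  i=1: D_i=min(1*2^1,15)=2, bounds=[1,2]
  i=2: D_i=min(1*2^2,15)=4, bounds=[2,4]
  i=3: D_i=min(1*2^3,15)=8, bounds=[4,8]
  i=4: D_i=min(1*2^4,15)=15, bounds=[7,15]
  i=5: D_i=min(1*2^5,15)=15, bounds=[7,15]
  i=6: D_i=min(1*2^6,15)=15, bounds=[7,15]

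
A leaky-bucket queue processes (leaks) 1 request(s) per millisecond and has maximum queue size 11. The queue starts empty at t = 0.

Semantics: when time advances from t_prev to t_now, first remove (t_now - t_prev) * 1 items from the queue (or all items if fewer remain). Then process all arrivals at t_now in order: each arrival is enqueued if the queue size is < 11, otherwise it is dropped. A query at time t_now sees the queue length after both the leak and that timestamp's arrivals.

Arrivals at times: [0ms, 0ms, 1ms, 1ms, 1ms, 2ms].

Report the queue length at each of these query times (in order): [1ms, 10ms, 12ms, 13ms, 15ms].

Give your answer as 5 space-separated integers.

Queue lengths at query times:
  query t=1ms: backlog = 4
  query t=10ms: backlog = 0
  query t=12ms: backlog = 0
  query t=13ms: backlog = 0
  query t=15ms: backlog = 0

Answer: 4 0 0 0 0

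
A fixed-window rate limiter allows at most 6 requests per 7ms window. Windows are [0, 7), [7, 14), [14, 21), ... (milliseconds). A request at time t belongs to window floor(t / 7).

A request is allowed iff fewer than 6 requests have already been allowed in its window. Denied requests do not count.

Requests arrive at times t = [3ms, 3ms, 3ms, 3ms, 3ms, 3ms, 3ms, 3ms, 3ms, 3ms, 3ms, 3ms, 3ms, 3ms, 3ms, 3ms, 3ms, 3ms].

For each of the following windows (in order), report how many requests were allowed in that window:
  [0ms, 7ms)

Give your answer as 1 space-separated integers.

Processing requests:
  req#1 t=3ms (window 0): ALLOW
  req#2 t=3ms (window 0): ALLOW
  req#3 t=3ms (window 0): ALLOW
  req#4 t=3ms (window 0): ALLOW
  req#5 t=3ms (window 0): ALLOW
  req#6 t=3ms (window 0): ALLOW
  req#7 t=3ms (window 0): DENY
  req#8 t=3ms (window 0): DENY
  req#9 t=3ms (window 0): DENY
  req#10 t=3ms (window 0): DENY
  req#11 t=3ms (window 0): DENY
  req#12 t=3ms (window 0): DENY
  req#13 t=3ms (window 0): DENY
  req#14 t=3ms (window 0): DENY
  req#15 t=3ms (window 0): DENY
  req#16 t=3ms (window 0): DENY
  req#17 t=3ms (window 0): DENY
  req#18 t=3ms (window 0): DENY

Allowed counts by window: 6

Answer: 6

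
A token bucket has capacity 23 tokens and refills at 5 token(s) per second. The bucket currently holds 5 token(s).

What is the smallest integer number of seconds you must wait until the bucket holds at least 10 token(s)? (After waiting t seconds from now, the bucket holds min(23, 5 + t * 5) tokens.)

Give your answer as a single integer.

Answer: 1

Derivation:
Need 5 + t * 5 >= 10, so t >= 5/5.
Smallest integer t = ceil(5/5) = 1.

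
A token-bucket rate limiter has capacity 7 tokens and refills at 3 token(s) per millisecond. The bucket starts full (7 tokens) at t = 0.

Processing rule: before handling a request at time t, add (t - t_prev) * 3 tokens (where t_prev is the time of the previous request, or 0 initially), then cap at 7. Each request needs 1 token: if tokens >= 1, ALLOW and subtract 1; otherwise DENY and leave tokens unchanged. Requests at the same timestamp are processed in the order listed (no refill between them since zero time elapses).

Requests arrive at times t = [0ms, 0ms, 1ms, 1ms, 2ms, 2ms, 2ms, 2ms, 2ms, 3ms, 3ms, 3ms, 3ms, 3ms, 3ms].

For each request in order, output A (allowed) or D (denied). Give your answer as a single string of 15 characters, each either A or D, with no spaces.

Answer: AAAAAAAAAAAAAAD

Derivation:
Simulating step by step:
  req#1 t=0ms: ALLOW
  req#2 t=0ms: ALLOW
  req#3 t=1ms: ALLOW
  req#4 t=1ms: ALLOW
  req#5 t=2ms: ALLOW
  req#6 t=2ms: ALLOW
  req#7 t=2ms: ALLOW
  req#8 t=2ms: ALLOW
  req#9 t=2ms: ALLOW
  req#10 t=3ms: ALLOW
  req#11 t=3ms: ALLOW
  req#12 t=3ms: ALLOW
  req#13 t=3ms: ALLOW
  req#14 t=3ms: ALLOW
  req#15 t=3ms: DENY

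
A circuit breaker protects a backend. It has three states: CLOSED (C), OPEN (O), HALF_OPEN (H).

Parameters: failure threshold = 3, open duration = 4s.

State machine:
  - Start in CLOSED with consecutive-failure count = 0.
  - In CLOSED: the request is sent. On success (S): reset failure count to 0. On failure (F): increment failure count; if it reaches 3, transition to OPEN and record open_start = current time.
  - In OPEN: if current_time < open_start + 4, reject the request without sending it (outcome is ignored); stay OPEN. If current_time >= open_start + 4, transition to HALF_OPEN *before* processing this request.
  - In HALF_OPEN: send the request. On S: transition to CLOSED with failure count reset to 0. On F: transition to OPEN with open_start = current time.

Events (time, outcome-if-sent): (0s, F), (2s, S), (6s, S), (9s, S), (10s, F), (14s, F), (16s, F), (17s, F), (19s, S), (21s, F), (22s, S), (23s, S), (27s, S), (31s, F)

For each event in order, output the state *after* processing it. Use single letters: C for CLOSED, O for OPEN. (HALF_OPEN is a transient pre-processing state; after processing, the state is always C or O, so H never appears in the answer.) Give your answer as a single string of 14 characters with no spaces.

Answer: CCCCCCOOOOOOCC

Derivation:
State after each event:
  event#1 t=0s outcome=F: state=CLOSED
  event#2 t=2s outcome=S: state=CLOSED
  event#3 t=6s outcome=S: state=CLOSED
  event#4 t=9s outcome=S: state=CLOSED
  event#5 t=10s outcome=F: state=CLOSED
  event#6 t=14s outcome=F: state=CLOSED
  event#7 t=16s outcome=F: state=OPEN
  event#8 t=17s outcome=F: state=OPEN
  event#9 t=19s outcome=S: state=OPEN
  event#10 t=21s outcome=F: state=OPEN
  event#11 t=22s outcome=S: state=OPEN
  event#12 t=23s outcome=S: state=OPEN
  event#13 t=27s outcome=S: state=CLOSED
  event#14 t=31s outcome=F: state=CLOSED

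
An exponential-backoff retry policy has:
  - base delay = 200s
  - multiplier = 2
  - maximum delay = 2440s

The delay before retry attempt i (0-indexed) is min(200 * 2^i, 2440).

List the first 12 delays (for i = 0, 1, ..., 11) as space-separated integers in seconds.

Computing each delay:
  i=0: min(200*2^0, 2440) = 200
  i=1: min(200*2^1, 2440) = 400
  i=2: min(200*2^2, 2440) = 800
  i=3: min(200*2^3, 2440) = 1600
  i=4: min(200*2^4, 2440) = 2440
  i=5: min(200*2^5, 2440) = 2440
  i=6: min(200*2^6, 2440) = 2440
  i=7: min(200*2^7, 2440) = 2440
  i=8: min(200*2^8, 2440) = 2440
  i=9: min(200*2^9, 2440) = 2440
  i=10: min(200*2^10, 2440) = 2440
  i=11: min(200*2^11, 2440) = 2440

Answer: 200 400 800 1600 2440 2440 2440 2440 2440 2440 2440 2440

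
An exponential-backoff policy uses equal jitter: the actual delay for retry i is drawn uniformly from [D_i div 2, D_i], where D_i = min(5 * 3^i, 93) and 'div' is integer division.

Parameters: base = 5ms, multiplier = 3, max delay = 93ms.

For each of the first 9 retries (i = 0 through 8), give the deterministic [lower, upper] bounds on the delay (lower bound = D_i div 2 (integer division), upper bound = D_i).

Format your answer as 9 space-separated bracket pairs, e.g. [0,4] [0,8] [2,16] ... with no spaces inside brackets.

Computing bounds per retry:
  i=0: D_i=min(5*3^0,93)=5, bounds=[2,5]
  i=1: D_i=min(5*3^1,93)=15, bounds=[7,15]
  i=2: D_i=min(5*3^2,93)=45, bounds=[22,45]
  i=3: D_i=min(5*3^3,93)=93, bounds=[46,93]
  i=4: D_i=min(5*3^4,93)=93, bounds=[46,93]
  i=5: D_i=min(5*3^5,93)=93, bounds=[46,93]
  i=6: D_i=min(5*3^6,93)=93, bounds=[46,93]
  i=7: D_i=min(5*3^7,93)=93, bounds=[46,93]
  i=8: D_i=min(5*3^8,93)=93, bounds=[46,93]

Answer: [2,5] [7,15] [22,45] [46,93] [46,93] [46,93] [46,93] [46,93] [46,93]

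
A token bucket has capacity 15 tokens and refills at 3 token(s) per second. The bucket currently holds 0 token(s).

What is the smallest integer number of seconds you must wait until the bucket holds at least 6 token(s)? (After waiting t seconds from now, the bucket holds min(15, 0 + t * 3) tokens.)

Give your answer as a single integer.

Answer: 2

Derivation:
Need 0 + t * 3 >= 6, so t >= 6/3.
Smallest integer t = ceil(6/3) = 2.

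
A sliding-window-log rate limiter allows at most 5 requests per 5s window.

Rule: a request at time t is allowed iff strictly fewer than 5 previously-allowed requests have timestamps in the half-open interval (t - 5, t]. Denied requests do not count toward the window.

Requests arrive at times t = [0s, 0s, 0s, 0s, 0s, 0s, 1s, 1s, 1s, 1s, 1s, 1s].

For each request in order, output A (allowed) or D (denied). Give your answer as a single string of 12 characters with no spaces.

Answer: AAAAADDDDDDD

Derivation:
Tracking allowed requests in the window:
  req#1 t=0s: ALLOW
  req#2 t=0s: ALLOW
  req#3 t=0s: ALLOW
  req#4 t=0s: ALLOW
  req#5 t=0s: ALLOW
  req#6 t=0s: DENY
  req#7 t=1s: DENY
  req#8 t=1s: DENY
  req#9 t=1s: DENY
  req#10 t=1s: DENY
  req#11 t=1s: DENY
  req#12 t=1s: DENY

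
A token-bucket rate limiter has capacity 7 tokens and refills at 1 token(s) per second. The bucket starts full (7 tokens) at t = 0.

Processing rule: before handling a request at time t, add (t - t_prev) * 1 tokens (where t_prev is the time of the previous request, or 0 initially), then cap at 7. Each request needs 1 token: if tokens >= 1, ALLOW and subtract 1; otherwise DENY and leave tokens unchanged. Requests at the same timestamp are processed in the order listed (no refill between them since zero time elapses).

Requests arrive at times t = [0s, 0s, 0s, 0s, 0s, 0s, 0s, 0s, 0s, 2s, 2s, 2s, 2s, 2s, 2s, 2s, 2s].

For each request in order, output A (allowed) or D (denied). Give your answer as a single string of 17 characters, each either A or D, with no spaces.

Simulating step by step:
  req#1 t=0s: ALLOW
  req#2 t=0s: ALLOW
  req#3 t=0s: ALLOW
  req#4 t=0s: ALLOW
  req#5 t=0s: ALLOW
  req#6 t=0s: ALLOW
  req#7 t=0s: ALLOW
  req#8 t=0s: DENY
  req#9 t=0s: DENY
  req#10 t=2s: ALLOW
  req#11 t=2s: ALLOW
  req#12 t=2s: DENY
  req#13 t=2s: DENY
  req#14 t=2s: DENY
  req#15 t=2s: DENY
  req#16 t=2s: DENY
  req#17 t=2s: DENY

Answer: AAAAAAADDAADDDDDD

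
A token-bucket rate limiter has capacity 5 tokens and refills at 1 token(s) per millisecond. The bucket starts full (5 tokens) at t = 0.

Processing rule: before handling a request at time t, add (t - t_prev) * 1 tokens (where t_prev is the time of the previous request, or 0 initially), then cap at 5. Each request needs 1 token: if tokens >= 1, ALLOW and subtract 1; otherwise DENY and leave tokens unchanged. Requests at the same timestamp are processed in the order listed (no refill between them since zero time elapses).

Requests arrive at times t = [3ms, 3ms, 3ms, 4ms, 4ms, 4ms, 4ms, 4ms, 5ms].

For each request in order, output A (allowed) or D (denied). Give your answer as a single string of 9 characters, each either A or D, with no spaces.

Simulating step by step:
  req#1 t=3ms: ALLOW
  req#2 t=3ms: ALLOW
  req#3 t=3ms: ALLOW
  req#4 t=4ms: ALLOW
  req#5 t=4ms: ALLOW
  req#6 t=4ms: ALLOW
  req#7 t=4ms: DENY
  req#8 t=4ms: DENY
  req#9 t=5ms: ALLOW

Answer: AAAAAADDA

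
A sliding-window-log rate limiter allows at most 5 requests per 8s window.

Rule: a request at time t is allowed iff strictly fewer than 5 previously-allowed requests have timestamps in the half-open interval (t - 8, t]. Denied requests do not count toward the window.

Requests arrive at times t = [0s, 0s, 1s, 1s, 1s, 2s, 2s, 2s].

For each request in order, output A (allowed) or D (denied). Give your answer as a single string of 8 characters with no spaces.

Tracking allowed requests in the window:
  req#1 t=0s: ALLOW
  req#2 t=0s: ALLOW
  req#3 t=1s: ALLOW
  req#4 t=1s: ALLOW
  req#5 t=1s: ALLOW
  req#6 t=2s: DENY
  req#7 t=2s: DENY
  req#8 t=2s: DENY

Answer: AAAAADDD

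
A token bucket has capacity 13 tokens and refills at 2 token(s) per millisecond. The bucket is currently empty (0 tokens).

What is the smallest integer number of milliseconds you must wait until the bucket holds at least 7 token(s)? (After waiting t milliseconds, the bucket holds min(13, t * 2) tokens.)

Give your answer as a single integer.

Need t * 2 >= 7, so t >= 7/2.
Smallest integer t = ceil(7/2) = 4.

Answer: 4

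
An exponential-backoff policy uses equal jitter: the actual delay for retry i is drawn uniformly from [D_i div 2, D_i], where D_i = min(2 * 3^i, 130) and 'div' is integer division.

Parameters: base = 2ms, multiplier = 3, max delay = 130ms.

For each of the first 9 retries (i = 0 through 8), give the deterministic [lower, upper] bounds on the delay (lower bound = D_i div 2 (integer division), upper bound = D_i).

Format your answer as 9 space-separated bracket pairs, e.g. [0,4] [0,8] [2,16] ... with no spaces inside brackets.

Answer: [1,2] [3,6] [9,18] [27,54] [65,130] [65,130] [65,130] [65,130] [65,130]

Derivation:
Computing bounds per retry:
  i=0: D_i=min(2*3^0,130)=2, bounds=[1,2]
  i=1: D_i=min(2*3^1,130)=6, bounds=[3,6]
  i=2: D_i=min(2*3^2,130)=18, bounds=[9,18]
  i=3: D_i=min(2*3^3,130)=54, bounds=[27,54]
  i=4: D_i=min(2*3^4,130)=130, bounds=[65,130]
  i=5: D_i=min(2*3^5,130)=130, bounds=[65,130]
  i=6: D_i=min(2*3^6,130)=130, bounds=[65,130]
  i=7: D_i=min(2*3^7,130)=130, bounds=[65,130]
  i=8: D_i=min(2*3^8,130)=130, bounds=[65,130]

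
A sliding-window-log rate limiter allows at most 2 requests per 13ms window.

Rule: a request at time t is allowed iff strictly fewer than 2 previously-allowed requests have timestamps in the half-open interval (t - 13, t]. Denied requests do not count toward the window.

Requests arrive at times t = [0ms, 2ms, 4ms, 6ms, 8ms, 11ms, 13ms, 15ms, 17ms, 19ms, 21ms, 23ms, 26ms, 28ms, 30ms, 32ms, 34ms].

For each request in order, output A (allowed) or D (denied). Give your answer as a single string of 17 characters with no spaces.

Tracking allowed requests in the window:
  req#1 t=0ms: ALLOW
  req#2 t=2ms: ALLOW
  req#3 t=4ms: DENY
  req#4 t=6ms: DENY
  req#5 t=8ms: DENY
  req#6 t=11ms: DENY
  req#7 t=13ms: ALLOW
  req#8 t=15ms: ALLOW
  req#9 t=17ms: DENY
  req#10 t=19ms: DENY
  req#11 t=21ms: DENY
  req#12 t=23ms: DENY
  req#13 t=26ms: ALLOW
  req#14 t=28ms: ALLOW
  req#15 t=30ms: DENY
  req#16 t=32ms: DENY
  req#17 t=34ms: DENY

Answer: AADDDDAADDDDAADDD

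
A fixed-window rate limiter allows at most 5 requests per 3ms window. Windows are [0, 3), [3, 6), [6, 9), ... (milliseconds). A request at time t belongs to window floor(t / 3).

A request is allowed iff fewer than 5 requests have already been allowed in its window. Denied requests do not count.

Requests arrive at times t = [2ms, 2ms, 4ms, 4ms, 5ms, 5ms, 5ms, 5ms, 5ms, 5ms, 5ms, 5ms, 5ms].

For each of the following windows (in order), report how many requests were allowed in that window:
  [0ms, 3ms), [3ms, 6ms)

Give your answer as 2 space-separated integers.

Answer: 2 5

Derivation:
Processing requests:
  req#1 t=2ms (window 0): ALLOW
  req#2 t=2ms (window 0): ALLOW
  req#3 t=4ms (window 1): ALLOW
  req#4 t=4ms (window 1): ALLOW
  req#5 t=5ms (window 1): ALLOW
  req#6 t=5ms (window 1): ALLOW
  req#7 t=5ms (window 1): ALLOW
  req#8 t=5ms (window 1): DENY
  req#9 t=5ms (window 1): DENY
  req#10 t=5ms (window 1): DENY
  req#11 t=5ms (window 1): DENY
  req#12 t=5ms (window 1): DENY
  req#13 t=5ms (window 1): DENY

Allowed counts by window: 2 5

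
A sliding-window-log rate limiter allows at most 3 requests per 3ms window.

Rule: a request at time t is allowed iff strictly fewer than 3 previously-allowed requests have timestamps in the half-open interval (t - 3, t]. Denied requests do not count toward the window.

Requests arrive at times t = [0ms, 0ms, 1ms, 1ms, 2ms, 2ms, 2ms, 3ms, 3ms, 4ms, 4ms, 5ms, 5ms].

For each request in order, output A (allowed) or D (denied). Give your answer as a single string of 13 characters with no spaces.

Answer: AAADDDDAAADDD

Derivation:
Tracking allowed requests in the window:
  req#1 t=0ms: ALLOW
  req#2 t=0ms: ALLOW
  req#3 t=1ms: ALLOW
  req#4 t=1ms: DENY
  req#5 t=2ms: DENY
  req#6 t=2ms: DENY
  req#7 t=2ms: DENY
  req#8 t=3ms: ALLOW
  req#9 t=3ms: ALLOW
  req#10 t=4ms: ALLOW
  req#11 t=4ms: DENY
  req#12 t=5ms: DENY
  req#13 t=5ms: DENY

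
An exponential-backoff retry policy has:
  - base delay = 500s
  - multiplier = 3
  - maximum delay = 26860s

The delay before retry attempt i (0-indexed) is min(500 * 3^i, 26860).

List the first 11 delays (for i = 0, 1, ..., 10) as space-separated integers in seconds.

Answer: 500 1500 4500 13500 26860 26860 26860 26860 26860 26860 26860

Derivation:
Computing each delay:
  i=0: min(500*3^0, 26860) = 500
  i=1: min(500*3^1, 26860) = 1500
  i=2: min(500*3^2, 26860) = 4500
  i=3: min(500*3^3, 26860) = 13500
  i=4: min(500*3^4, 26860) = 26860
  i=5: min(500*3^5, 26860) = 26860
  i=6: min(500*3^6, 26860) = 26860
  i=7: min(500*3^7, 26860) = 26860
  i=8: min(500*3^8, 26860) = 26860
  i=9: min(500*3^9, 26860) = 26860
  i=10: min(500*3^10, 26860) = 26860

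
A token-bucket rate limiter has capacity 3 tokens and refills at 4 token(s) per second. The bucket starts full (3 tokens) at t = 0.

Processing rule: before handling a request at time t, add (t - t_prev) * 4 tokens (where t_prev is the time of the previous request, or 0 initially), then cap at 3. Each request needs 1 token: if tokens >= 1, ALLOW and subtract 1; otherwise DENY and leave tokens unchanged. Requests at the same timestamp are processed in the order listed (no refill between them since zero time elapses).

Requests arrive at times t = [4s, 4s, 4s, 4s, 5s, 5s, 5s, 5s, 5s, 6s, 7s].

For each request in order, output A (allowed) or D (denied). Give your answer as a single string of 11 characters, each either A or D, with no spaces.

Simulating step by step:
  req#1 t=4s: ALLOW
  req#2 t=4s: ALLOW
  req#3 t=4s: ALLOW
  req#4 t=4s: DENY
  req#5 t=5s: ALLOW
  req#6 t=5s: ALLOW
  req#7 t=5s: ALLOW
  req#8 t=5s: DENY
  req#9 t=5s: DENY
  req#10 t=6s: ALLOW
  req#11 t=7s: ALLOW

Answer: AAADAAADDAA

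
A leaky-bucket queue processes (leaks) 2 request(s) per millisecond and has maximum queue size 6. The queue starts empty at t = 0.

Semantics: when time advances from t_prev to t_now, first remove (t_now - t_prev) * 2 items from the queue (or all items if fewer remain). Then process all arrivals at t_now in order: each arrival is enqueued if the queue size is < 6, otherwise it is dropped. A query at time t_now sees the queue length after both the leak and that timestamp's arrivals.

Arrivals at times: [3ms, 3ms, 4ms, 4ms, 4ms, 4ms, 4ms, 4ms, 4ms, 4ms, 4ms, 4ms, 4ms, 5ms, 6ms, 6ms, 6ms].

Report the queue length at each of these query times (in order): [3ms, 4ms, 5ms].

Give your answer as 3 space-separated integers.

Queue lengths at query times:
  query t=3ms: backlog = 2
  query t=4ms: backlog = 6
  query t=5ms: backlog = 5

Answer: 2 6 5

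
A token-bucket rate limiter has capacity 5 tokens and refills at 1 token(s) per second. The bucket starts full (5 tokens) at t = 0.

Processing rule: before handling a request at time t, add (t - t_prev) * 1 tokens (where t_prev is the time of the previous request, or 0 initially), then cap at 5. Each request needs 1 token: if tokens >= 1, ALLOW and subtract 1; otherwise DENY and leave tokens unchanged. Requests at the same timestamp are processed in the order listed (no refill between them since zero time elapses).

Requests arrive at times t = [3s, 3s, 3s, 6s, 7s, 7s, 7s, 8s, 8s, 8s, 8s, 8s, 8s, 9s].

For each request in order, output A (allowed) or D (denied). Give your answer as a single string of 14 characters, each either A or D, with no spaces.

Answer: AAAAAAAAAADDDA

Derivation:
Simulating step by step:
  req#1 t=3s: ALLOW
  req#2 t=3s: ALLOW
  req#3 t=3s: ALLOW
  req#4 t=6s: ALLOW
  req#5 t=7s: ALLOW
  req#6 t=7s: ALLOW
  req#7 t=7s: ALLOW
  req#8 t=8s: ALLOW
  req#9 t=8s: ALLOW
  req#10 t=8s: ALLOW
  req#11 t=8s: DENY
  req#12 t=8s: DENY
  req#13 t=8s: DENY
  req#14 t=9s: ALLOW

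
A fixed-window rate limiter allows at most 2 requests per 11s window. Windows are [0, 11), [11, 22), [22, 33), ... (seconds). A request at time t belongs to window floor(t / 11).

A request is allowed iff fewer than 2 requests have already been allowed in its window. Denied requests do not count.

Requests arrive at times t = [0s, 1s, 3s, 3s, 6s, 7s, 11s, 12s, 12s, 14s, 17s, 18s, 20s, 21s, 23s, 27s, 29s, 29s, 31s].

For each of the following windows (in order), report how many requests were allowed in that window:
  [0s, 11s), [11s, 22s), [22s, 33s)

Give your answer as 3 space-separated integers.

Processing requests:
  req#1 t=0s (window 0): ALLOW
  req#2 t=1s (window 0): ALLOW
  req#3 t=3s (window 0): DENY
  req#4 t=3s (window 0): DENY
  req#5 t=6s (window 0): DENY
  req#6 t=7s (window 0): DENY
  req#7 t=11s (window 1): ALLOW
  req#8 t=12s (window 1): ALLOW
  req#9 t=12s (window 1): DENY
  req#10 t=14s (window 1): DENY
  req#11 t=17s (window 1): DENY
  req#12 t=18s (window 1): DENY
  req#13 t=20s (window 1): DENY
  req#14 t=21s (window 1): DENY
  req#15 t=23s (window 2): ALLOW
  req#16 t=27s (window 2): ALLOW
  req#17 t=29s (window 2): DENY
  req#18 t=29s (window 2): DENY
  req#19 t=31s (window 2): DENY

Allowed counts by window: 2 2 2

Answer: 2 2 2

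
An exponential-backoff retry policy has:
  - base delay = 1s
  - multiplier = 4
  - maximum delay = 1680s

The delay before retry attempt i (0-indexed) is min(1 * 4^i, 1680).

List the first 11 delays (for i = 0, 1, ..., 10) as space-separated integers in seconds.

Computing each delay:
  i=0: min(1*4^0, 1680) = 1
  i=1: min(1*4^1, 1680) = 4
  i=2: min(1*4^2, 1680) = 16
  i=3: min(1*4^3, 1680) = 64
  i=4: min(1*4^4, 1680) = 256
  i=5: min(1*4^5, 1680) = 1024
  i=6: min(1*4^6, 1680) = 1680
  i=7: min(1*4^7, 1680) = 1680
  i=8: min(1*4^8, 1680) = 1680
  i=9: min(1*4^9, 1680) = 1680
  i=10: min(1*4^10, 1680) = 1680

Answer: 1 4 16 64 256 1024 1680 1680 1680 1680 1680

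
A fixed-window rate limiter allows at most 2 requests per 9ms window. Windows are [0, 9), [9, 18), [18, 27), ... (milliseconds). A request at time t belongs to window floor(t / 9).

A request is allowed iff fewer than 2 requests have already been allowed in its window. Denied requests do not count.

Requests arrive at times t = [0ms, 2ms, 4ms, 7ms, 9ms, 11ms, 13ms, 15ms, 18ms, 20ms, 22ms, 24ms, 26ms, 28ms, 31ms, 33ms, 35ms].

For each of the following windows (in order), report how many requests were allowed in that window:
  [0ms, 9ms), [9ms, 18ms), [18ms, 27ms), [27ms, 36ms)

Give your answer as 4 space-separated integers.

Answer: 2 2 2 2

Derivation:
Processing requests:
  req#1 t=0ms (window 0): ALLOW
  req#2 t=2ms (window 0): ALLOW
  req#3 t=4ms (window 0): DENY
  req#4 t=7ms (window 0): DENY
  req#5 t=9ms (window 1): ALLOW
  req#6 t=11ms (window 1): ALLOW
  req#7 t=13ms (window 1): DENY
  req#8 t=15ms (window 1): DENY
  req#9 t=18ms (window 2): ALLOW
  req#10 t=20ms (window 2): ALLOW
  req#11 t=22ms (window 2): DENY
  req#12 t=24ms (window 2): DENY
  req#13 t=26ms (window 2): DENY
  req#14 t=28ms (window 3): ALLOW
  req#15 t=31ms (window 3): ALLOW
  req#16 t=33ms (window 3): DENY
  req#17 t=35ms (window 3): DENY

Allowed counts by window: 2 2 2 2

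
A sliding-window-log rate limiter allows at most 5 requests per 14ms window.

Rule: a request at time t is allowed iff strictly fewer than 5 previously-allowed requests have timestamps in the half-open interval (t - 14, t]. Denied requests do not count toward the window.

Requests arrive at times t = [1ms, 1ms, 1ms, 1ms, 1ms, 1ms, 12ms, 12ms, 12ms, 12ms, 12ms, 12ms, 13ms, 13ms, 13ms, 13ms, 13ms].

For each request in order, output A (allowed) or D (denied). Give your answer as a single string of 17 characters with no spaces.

Answer: AAAAADDDDDDDDDDDD

Derivation:
Tracking allowed requests in the window:
  req#1 t=1ms: ALLOW
  req#2 t=1ms: ALLOW
  req#3 t=1ms: ALLOW
  req#4 t=1ms: ALLOW
  req#5 t=1ms: ALLOW
  req#6 t=1ms: DENY
  req#7 t=12ms: DENY
  req#8 t=12ms: DENY
  req#9 t=12ms: DENY
  req#10 t=12ms: DENY
  req#11 t=12ms: DENY
  req#12 t=12ms: DENY
  req#13 t=13ms: DENY
  req#14 t=13ms: DENY
  req#15 t=13ms: DENY
  req#16 t=13ms: DENY
  req#17 t=13ms: DENY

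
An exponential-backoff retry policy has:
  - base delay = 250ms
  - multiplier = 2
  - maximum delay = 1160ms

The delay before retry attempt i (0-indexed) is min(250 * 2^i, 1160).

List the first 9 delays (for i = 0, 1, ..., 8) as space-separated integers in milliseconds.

Computing each delay:
  i=0: min(250*2^0, 1160) = 250
  i=1: min(250*2^1, 1160) = 500
  i=2: min(250*2^2, 1160) = 1000
  i=3: min(250*2^3, 1160) = 1160
  i=4: min(250*2^4, 1160) = 1160
  i=5: min(250*2^5, 1160) = 1160
  i=6: min(250*2^6, 1160) = 1160
  i=7: min(250*2^7, 1160) = 1160
  i=8: min(250*2^8, 1160) = 1160

Answer: 250 500 1000 1160 1160 1160 1160 1160 1160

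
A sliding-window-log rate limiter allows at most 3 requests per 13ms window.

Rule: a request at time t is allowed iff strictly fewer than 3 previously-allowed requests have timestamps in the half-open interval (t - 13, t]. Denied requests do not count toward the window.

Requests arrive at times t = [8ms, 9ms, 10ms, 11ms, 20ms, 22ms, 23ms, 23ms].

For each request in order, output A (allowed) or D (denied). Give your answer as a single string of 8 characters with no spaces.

Tracking allowed requests in the window:
  req#1 t=8ms: ALLOW
  req#2 t=9ms: ALLOW
  req#3 t=10ms: ALLOW
  req#4 t=11ms: DENY
  req#5 t=20ms: DENY
  req#6 t=22ms: ALLOW
  req#7 t=23ms: ALLOW
  req#8 t=23ms: ALLOW

Answer: AAADDAAA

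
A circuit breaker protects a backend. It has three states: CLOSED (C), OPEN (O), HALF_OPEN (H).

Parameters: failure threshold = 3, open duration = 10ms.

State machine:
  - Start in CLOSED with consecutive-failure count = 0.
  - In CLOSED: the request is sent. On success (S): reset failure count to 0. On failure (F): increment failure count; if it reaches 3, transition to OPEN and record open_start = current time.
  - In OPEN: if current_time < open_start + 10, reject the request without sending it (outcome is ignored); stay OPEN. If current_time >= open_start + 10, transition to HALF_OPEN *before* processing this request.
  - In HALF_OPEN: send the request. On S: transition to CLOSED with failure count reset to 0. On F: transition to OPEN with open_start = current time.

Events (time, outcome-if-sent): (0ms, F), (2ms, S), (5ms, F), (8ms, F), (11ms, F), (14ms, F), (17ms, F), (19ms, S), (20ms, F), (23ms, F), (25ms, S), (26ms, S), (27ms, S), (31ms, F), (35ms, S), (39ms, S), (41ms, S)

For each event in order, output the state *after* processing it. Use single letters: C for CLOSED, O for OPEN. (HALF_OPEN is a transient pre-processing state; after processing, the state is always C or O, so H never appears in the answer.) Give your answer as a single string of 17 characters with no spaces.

State after each event:
  event#1 t=0ms outcome=F: state=CLOSED
  event#2 t=2ms outcome=S: state=CLOSED
  event#3 t=5ms outcome=F: state=CLOSED
  event#4 t=8ms outcome=F: state=CLOSED
  event#5 t=11ms outcome=F: state=OPEN
  event#6 t=14ms outcome=F: state=OPEN
  event#7 t=17ms outcome=F: state=OPEN
  event#8 t=19ms outcome=S: state=OPEN
  event#9 t=20ms outcome=F: state=OPEN
  event#10 t=23ms outcome=F: state=OPEN
  event#11 t=25ms outcome=S: state=OPEN
  event#12 t=26ms outcome=S: state=OPEN
  event#13 t=27ms outcome=S: state=OPEN
  event#14 t=31ms outcome=F: state=OPEN
  event#15 t=35ms outcome=S: state=CLOSED
  event#16 t=39ms outcome=S: state=CLOSED
  event#17 t=41ms outcome=S: state=CLOSED

Answer: CCCCOOOOOOOOOOCCC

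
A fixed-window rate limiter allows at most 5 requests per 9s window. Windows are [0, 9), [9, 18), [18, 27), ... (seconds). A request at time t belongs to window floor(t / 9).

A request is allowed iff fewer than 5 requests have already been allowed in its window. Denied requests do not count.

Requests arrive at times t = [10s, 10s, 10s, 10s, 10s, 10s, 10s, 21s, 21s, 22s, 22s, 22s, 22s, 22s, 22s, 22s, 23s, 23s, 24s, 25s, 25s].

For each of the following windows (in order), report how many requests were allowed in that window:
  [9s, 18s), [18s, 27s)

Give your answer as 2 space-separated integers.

Answer: 5 5

Derivation:
Processing requests:
  req#1 t=10s (window 1): ALLOW
  req#2 t=10s (window 1): ALLOW
  req#3 t=10s (window 1): ALLOW
  req#4 t=10s (window 1): ALLOW
  req#5 t=10s (window 1): ALLOW
  req#6 t=10s (window 1): DENY
  req#7 t=10s (window 1): DENY
  req#8 t=21s (window 2): ALLOW
  req#9 t=21s (window 2): ALLOW
  req#10 t=22s (window 2): ALLOW
  req#11 t=22s (window 2): ALLOW
  req#12 t=22s (window 2): ALLOW
  req#13 t=22s (window 2): DENY
  req#14 t=22s (window 2): DENY
  req#15 t=22s (window 2): DENY
  req#16 t=22s (window 2): DENY
  req#17 t=23s (window 2): DENY
  req#18 t=23s (window 2): DENY
  req#19 t=24s (window 2): DENY
  req#20 t=25s (window 2): DENY
  req#21 t=25s (window 2): DENY

Allowed counts by window: 5 5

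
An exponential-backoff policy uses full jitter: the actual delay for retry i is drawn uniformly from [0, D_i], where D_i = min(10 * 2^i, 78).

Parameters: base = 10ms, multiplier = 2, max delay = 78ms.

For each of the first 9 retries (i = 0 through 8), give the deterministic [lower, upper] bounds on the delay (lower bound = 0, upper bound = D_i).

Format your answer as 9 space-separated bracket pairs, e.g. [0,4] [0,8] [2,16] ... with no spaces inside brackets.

Answer: [0,10] [0,20] [0,40] [0,78] [0,78] [0,78] [0,78] [0,78] [0,78]

Derivation:
Computing bounds per retry:
  i=0: D_i=min(10*2^0,78)=10, bounds=[0,10]
  i=1: D_i=min(10*2^1,78)=20, bounds=[0,20]
  i=2: D_i=min(10*2^2,78)=40, bounds=[0,40]
  i=3: D_i=min(10*2^3,78)=78, bounds=[0,78]
  i=4: D_i=min(10*2^4,78)=78, bounds=[0,78]
  i=5: D_i=min(10*2^5,78)=78, bounds=[0,78]
  i=6: D_i=min(10*2^6,78)=78, bounds=[0,78]
  i=7: D_i=min(10*2^7,78)=78, bounds=[0,78]
  i=8: D_i=min(10*2^8,78)=78, bounds=[0,78]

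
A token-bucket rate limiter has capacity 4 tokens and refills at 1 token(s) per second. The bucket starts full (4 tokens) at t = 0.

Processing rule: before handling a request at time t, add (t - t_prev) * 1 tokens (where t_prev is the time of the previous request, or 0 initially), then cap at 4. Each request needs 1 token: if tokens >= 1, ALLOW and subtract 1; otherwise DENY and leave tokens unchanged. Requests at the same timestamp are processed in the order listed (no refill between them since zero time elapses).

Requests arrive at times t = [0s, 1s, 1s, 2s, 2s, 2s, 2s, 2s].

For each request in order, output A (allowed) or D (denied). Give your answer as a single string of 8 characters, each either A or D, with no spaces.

Simulating step by step:
  req#1 t=0s: ALLOW
  req#2 t=1s: ALLOW
  req#3 t=1s: ALLOW
  req#4 t=2s: ALLOW
  req#5 t=2s: ALLOW
  req#6 t=2s: ALLOW
  req#7 t=2s: DENY
  req#8 t=2s: DENY

Answer: AAAAAADD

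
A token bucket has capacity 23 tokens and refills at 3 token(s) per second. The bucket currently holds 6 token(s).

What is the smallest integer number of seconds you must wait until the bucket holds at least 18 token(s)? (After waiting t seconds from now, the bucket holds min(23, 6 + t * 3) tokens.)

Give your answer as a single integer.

Need 6 + t * 3 >= 18, so t >= 12/3.
Smallest integer t = ceil(12/3) = 4.

Answer: 4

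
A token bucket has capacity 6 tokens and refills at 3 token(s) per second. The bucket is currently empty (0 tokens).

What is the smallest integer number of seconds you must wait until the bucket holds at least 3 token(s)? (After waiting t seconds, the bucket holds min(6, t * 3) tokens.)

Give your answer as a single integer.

Answer: 1

Derivation:
Need t * 3 >= 3, so t >= 3/3.
Smallest integer t = ceil(3/3) = 1.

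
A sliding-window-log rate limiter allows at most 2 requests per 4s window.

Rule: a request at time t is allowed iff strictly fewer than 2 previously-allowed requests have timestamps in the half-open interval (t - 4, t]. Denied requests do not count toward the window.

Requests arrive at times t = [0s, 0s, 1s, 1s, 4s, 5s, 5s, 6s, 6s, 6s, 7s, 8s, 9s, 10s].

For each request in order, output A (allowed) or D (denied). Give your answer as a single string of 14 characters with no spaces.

Answer: AADDAADDDDDAAD

Derivation:
Tracking allowed requests in the window:
  req#1 t=0s: ALLOW
  req#2 t=0s: ALLOW
  req#3 t=1s: DENY
  req#4 t=1s: DENY
  req#5 t=4s: ALLOW
  req#6 t=5s: ALLOW
  req#7 t=5s: DENY
  req#8 t=6s: DENY
  req#9 t=6s: DENY
  req#10 t=6s: DENY
  req#11 t=7s: DENY
  req#12 t=8s: ALLOW
  req#13 t=9s: ALLOW
  req#14 t=10s: DENY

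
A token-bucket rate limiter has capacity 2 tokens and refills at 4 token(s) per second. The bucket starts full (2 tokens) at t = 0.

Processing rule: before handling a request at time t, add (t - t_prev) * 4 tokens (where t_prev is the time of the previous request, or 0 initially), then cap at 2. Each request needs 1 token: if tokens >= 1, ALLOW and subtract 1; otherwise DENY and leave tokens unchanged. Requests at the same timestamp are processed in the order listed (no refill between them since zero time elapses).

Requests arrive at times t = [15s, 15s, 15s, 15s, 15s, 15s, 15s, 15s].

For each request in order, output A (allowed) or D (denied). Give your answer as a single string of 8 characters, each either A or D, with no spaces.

Answer: AADDDDDD

Derivation:
Simulating step by step:
  req#1 t=15s: ALLOW
  req#2 t=15s: ALLOW
  req#3 t=15s: DENY
  req#4 t=15s: DENY
  req#5 t=15s: DENY
  req#6 t=15s: DENY
  req#7 t=15s: DENY
  req#8 t=15s: DENY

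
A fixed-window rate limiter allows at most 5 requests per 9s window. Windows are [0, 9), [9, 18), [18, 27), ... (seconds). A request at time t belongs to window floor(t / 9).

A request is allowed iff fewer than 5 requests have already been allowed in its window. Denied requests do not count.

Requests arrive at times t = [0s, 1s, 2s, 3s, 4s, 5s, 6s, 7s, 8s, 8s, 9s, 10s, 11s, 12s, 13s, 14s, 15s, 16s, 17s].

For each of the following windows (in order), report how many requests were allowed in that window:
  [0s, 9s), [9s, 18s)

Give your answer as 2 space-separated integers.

Processing requests:
  req#1 t=0s (window 0): ALLOW
  req#2 t=1s (window 0): ALLOW
  req#3 t=2s (window 0): ALLOW
  req#4 t=3s (window 0): ALLOW
  req#5 t=4s (window 0): ALLOW
  req#6 t=5s (window 0): DENY
  req#7 t=6s (window 0): DENY
  req#8 t=7s (window 0): DENY
  req#9 t=8s (window 0): DENY
  req#10 t=8s (window 0): DENY
  req#11 t=9s (window 1): ALLOW
  req#12 t=10s (window 1): ALLOW
  req#13 t=11s (window 1): ALLOW
  req#14 t=12s (window 1): ALLOW
  req#15 t=13s (window 1): ALLOW
  req#16 t=14s (window 1): DENY
  req#17 t=15s (window 1): DENY
  req#18 t=16s (window 1): DENY
  req#19 t=17s (window 1): DENY

Allowed counts by window: 5 5

Answer: 5 5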